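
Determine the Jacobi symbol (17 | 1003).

Reciprocity: 17 ≡ 1 and 1003 ≡ 3 (mod 4), so (17/1003) = +(1003/17).
Reduce top mod 17: now compute (0/17).
Top reduces to 0: gcd > 1, so the symbol is 0.

0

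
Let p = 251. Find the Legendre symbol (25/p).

1

Reciprocity: 25 ≡ 1 and 251 ≡ 3 (mod 4), so (25/251) = +(251/25).
Reduce top mod 25: now compute (1/25).
Reached (1/25) = 1. Collecting the sign flips along the way, the symbol is +1.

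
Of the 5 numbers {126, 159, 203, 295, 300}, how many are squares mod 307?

1

(126/307) = -1 → non-residue.
(159/307) = -1 → non-residue.
(203/307) = -1 → non-residue.
(295/307) = +1 → QR.
(300/307) = -1 → non-residue.
Total quadratic residues among the 5: 1.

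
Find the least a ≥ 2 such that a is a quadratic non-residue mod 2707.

(2/2707) = −1, so 2 is the smallest positive non-residue mod 2707.

2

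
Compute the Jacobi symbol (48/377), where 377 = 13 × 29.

Pull out 2^4: since 377 ≡ 1 (mod 8), (2/377) = +1, so (2/377)^4 = +1.
Reciprocity: 3 ≡ 3 and 377 ≡ 1 (mod 4), so (3/377) = +(377/3).
Reduce top mod 3: now compute (2/3).
Pull out 2: since 3 ≡ 3 (mod 8), (2/3) = -1.
Reached (1/3) = 1. Collecting the sign flips along the way, the symbol is -1.

-1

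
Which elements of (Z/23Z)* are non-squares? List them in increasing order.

Square k = 1,…,11 (k and 23−k give the same square):
1²=1, 2²=4, 3²=9, 4²=16, 5²≡2, 6²≡13, 7²≡3, 8²≡18, 9²≡12, 10²≡8, 11²≡6 (mod 23).
The residues are {1, 2, 3, 4, 6, 8, 9, 12, 13, 16, 18}; the non-residues are the remaining 11 nonzero classes.

5, 7, 10, 11, 14, 15, 17, 19, 20, 21, 22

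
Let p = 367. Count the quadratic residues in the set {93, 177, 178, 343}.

2

(93/367) = -1 → non-residue.
(177/367) = -1 → non-residue.
(178/367) = +1 → QR.
(343/367) = +1 → QR.
Total quadratic residues among the 4: 2.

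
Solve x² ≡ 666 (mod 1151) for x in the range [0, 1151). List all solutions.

105, 1046

Since 1151 ≡ 3 (mod 4), a square root of 666 is 666^((1151+1)/4) = 666^288 mod 1151.
Repeated squaring: 666^2≡421, 666^4≡1138, 666^8≡169, 666^16≡937, 666^32≡907, 666^64≡835, 666^128≡870, 666^256≡693 (mod 1151).
666^288 = 666^(256+32) ≡ 105 (mod 1151).
Check: 105² = 11025 ≡ 666 (mod 1151). The two roots are 105 and 1046.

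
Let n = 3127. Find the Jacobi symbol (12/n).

Pull out 2^2: since 3127 ≡ 7 (mod 8), (2/3127) = +1, so (2/3127)^2 = +1.
Reciprocity: 3 ≡ 3 and 3127 ≡ 3 (mod 4), so (3/3127) = −(3127/3).
Reduce top mod 3: now compute (1/3).
Reached (1/3) = 1. Collecting the sign flips along the way, the symbol is -1.

-1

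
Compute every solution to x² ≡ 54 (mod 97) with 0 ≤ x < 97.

32, 65

97 ≡ 1 (mod 4), so we find a root by search.
Trying successive values, 32² = 1024 ≡ 54 (mod 97). The other root is 97 − 32 = 65.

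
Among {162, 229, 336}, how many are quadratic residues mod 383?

3

(162/383) = +1 → QR.
(229/383) = +1 → QR.
(336/383) = +1 → QR.
Total quadratic residues among the 3: 3.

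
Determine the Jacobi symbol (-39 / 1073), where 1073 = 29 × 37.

First reduce: -39 ≡ 1034 (mod 1073).
Pull out 2: since 1073 ≡ 1 (mod 8), (2/1073) = +1.
Reciprocity: 517 ≡ 1 and 1073 ≡ 1 (mod 4), so (517/1073) = +(1073/517).
Reduce top mod 517: now compute (39/517).
Reciprocity: 39 ≡ 3 and 517 ≡ 1 (mod 4), so (39/517) = +(517/39).
Reduce top mod 39: now compute (10/39).
Pull out 2: since 39 ≡ 7 (mod 8), (2/39) = +1.
Reciprocity: 5 ≡ 1 and 39 ≡ 3 (mod 4), so (5/39) = +(39/5).
Reduce top mod 5: now compute (4/5).
Pull out 2^2: since 5 ≡ 5 (mod 8), (2/5) = -1, so (2/5)^2 = +1.
Reached (1/5) = 1. Collecting the sign flips along the way, the symbol is +1.

1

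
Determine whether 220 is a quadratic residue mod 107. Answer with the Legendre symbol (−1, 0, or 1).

-1

First reduce: 220 ≡ 6 (mod 107).
Pull out 2: since 107 ≡ 3 (mod 8), (2/107) = -1.
Reciprocity: 3 ≡ 3 and 107 ≡ 3 (mod 4), so (3/107) = −(107/3).
Reduce top mod 3: now compute (2/3).
Pull out 2: since 3 ≡ 3 (mod 8), (2/3) = -1.
Reached (1/3) = 1. Collecting the sign flips along the way, the symbol is -1.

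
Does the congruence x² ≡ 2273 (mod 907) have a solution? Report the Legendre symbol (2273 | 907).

1

First reduce: 2273 ≡ 459 (mod 907).
Reciprocity: 459 ≡ 3 and 907 ≡ 3 (mod 4), so (459/907) = −(907/459).
Reduce top mod 459: now compute (448/459).
Pull out 2^6: since 459 ≡ 3 (mod 8), (2/459) = -1, so (2/459)^6 = +1.
Reciprocity: 7 ≡ 3 and 459 ≡ 3 (mod 4), so (7/459) = −(459/7).
Reduce top mod 7: now compute (4/7).
Pull out 2^2: since 7 ≡ 7 (mod 8), (2/7) = +1, so (2/7)^2 = +1.
Reached (1/7) = 1. Collecting the sign flips along the way, the symbol is +1.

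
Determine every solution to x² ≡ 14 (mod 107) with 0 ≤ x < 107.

11, 96

Since 107 ≡ 3 (mod 4), a square root of 14 is 14^((107+1)/4) = 14^27 mod 107.
Repeated squaring: 14^2≡89, 14^4≡3, 14^8≡9, 14^16≡81 (mod 107).
14^27 = 14^(16+8+2+1) ≡ 11 (mod 107).
Check: 11² = 121 ≡ 14 (mod 107). The two roots are 11 and 96.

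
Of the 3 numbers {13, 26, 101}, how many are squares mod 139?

1

(13/139) = +1 → QR.
(26/139) = -1 → non-residue.
(101/139) = -1 → non-residue.
Total quadratic residues among the 3: 1.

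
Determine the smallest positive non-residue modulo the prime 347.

2

(2/347) = −1, so 2 is the smallest positive non-residue mod 347.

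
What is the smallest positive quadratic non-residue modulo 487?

(2/487) = +1, so 2 is a residue.
(3/487) = −1, so 3 is the smallest positive non-residue mod 487.

3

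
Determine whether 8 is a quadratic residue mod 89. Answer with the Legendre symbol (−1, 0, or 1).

Euler's criterion: (8/89) ≡ 8^44 (mod 89).
8^2 ≡ 64 (mod 89)
8^4 ≡ 2 (mod 89)
8^8 ≡ 4 (mod 89)
8^16 ≡ 16 (mod 89)
8^32 ≡ 78 (mod 89)
8^44 = 8^(32+8+4) ≡ 1 (mod 89).
Result is 1, so (8/89) = 1.

1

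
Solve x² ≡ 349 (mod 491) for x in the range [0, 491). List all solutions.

79, 412

Since 491 ≡ 3 (mod 4), a square root of 349 is 349^((491+1)/4) = 349^123 mod 491.
Repeated squaring: 349^2≡33, 349^4≡107, 349^8≡156, 349^16≡277, 349^32≡133, 349^64≡13 (mod 491).
349^123 = 349^(64+32+16+8+2+1) ≡ 79 (mod 491).
Check: 79² = 6241 ≡ 349 (mod 491). The two roots are 79 and 412.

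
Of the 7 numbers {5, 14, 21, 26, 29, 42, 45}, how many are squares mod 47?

3

(5/47) = -1 → non-residue.
(14/47) = +1 → QR.
(21/47) = +1 → QR.
(26/47) = -1 → non-residue.
(29/47) = -1 → non-residue.
(42/47) = +1 → QR.
(45/47) = -1 → non-residue.
Total quadratic residues among the 7: 3.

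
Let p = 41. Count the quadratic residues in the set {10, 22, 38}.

1

(10/41) = +1 → QR.
(22/41) = -1 → non-residue.
(38/41) = -1 → non-residue.
Total quadratic residues among the 3: 1.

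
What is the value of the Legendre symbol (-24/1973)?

1

First reduce: -24 ≡ 1949 (mod 1973).
Reciprocity: 1949 ≡ 1 and 1973 ≡ 1 (mod 4), so (1949/1973) = +(1973/1949).
Reduce top mod 1949: now compute (24/1949).
Pull out 2^3: since 1949 ≡ 5 (mod 8), (2/1949) = -1, so (2/1949)^3 = -1.
Reciprocity: 3 ≡ 3 and 1949 ≡ 1 (mod 4), so (3/1949) = +(1949/3).
Reduce top mod 3: now compute (2/3).
Pull out 2: since 3 ≡ 3 (mod 8), (2/3) = -1.
Reached (1/3) = 1. Collecting the sign flips along the way, the symbol is +1.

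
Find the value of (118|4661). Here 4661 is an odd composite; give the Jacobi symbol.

Pull out 2: since 4661 ≡ 5 (mod 8), (2/4661) = -1.
Reciprocity: 59 ≡ 3 and 4661 ≡ 1 (mod 4), so (59/4661) = +(4661/59).
Reduce top mod 59: now compute (0/59).
Top reduces to 0: gcd > 1, so the symbol is 0.

0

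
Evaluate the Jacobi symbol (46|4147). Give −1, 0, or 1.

Pull out 2: since 4147 ≡ 3 (mod 8), (2/4147) = -1.
Reciprocity: 23 ≡ 3 and 4147 ≡ 3 (mod 4), so (23/4147) = −(4147/23).
Reduce top mod 23: now compute (7/23).
Reciprocity: 7 ≡ 3 and 23 ≡ 3 (mod 4), so (7/23) = −(23/7).
Reduce top mod 7: now compute (2/7).
Pull out 2: since 7 ≡ 7 (mod 8), (2/7) = +1.
Reached (1/7) = 1. Collecting the sign flips along the way, the symbol is -1.

-1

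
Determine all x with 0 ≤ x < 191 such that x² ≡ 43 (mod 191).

59, 132

Since 191 ≡ 3 (mod 4), a square root of 43 is 43^((191+1)/4) = 43^48 mod 191.
Repeated squaring: 43^2≡130, 43^4≡92, 43^8≡60, 43^16≡162, 43^32≡77 (mod 191).
43^48 = 43^(32+16) ≡ 59 (mod 191).
Check: 59² = 3481 ≡ 43 (mod 191). The two roots are 59 and 132.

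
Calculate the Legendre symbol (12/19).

-1

Pull out 2^2: since 19 ≡ 3 (mod 8), (2/19) = -1, so (2/19)^2 = +1.
Reciprocity: 3 ≡ 3 and 19 ≡ 3 (mod 4), so (3/19) = −(19/3).
Reduce top mod 3: now compute (1/3).
Reached (1/3) = 1. Collecting the sign flips along the way, the symbol is -1.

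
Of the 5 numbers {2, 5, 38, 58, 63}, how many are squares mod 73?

2

(2/73) = +1 → QR.
(5/73) = -1 → non-residue.
(38/73) = +1 → QR.
(58/73) = -1 → non-residue.
(63/73) = -1 → non-residue.
Total quadratic residues among the 5: 2.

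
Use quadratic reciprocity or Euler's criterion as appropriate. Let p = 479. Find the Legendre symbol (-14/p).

First reduce: -14 ≡ 465 (mod 479).
Reciprocity: 465 ≡ 1 and 479 ≡ 3 (mod 4), so (465/479) = +(479/465).
Reduce top mod 465: now compute (14/465).
Pull out 2: since 465 ≡ 1 (mod 8), (2/465) = +1.
Reciprocity: 7 ≡ 3 and 465 ≡ 1 (mod 4), so (7/465) = +(465/7).
Reduce top mod 7: now compute (3/7).
Reciprocity: 3 ≡ 3 and 7 ≡ 3 (mod 4), so (3/7) = −(7/3).
Reduce top mod 3: now compute (1/3).
Reached (1/3) = 1. Collecting the sign flips along the way, the symbol is -1.

-1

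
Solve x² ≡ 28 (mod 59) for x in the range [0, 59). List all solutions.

Since 59 ≡ 3 (mod 4), a square root of 28 is 28^((59+1)/4) = 28^15 mod 59.
Repeated squaring: 28^2≡17, 28^4≡53, 28^8≡36 (mod 59).
28^15 = 28^(8+4+2+1) ≡ 21 (mod 59).
Check: 21² = 441 ≡ 28 (mod 59). The two roots are 21 and 38.

21, 38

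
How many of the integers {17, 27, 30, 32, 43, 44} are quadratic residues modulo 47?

(17/47) = +1 → QR.
(27/47) = +1 → QR.
(30/47) = -1 → non-residue.
(32/47) = +1 → QR.
(43/47) = -1 → non-residue.
(44/47) = -1 → non-residue.
Total quadratic residues among the 6: 3.

3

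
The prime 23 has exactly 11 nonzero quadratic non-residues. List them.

Square k = 1,…,11 (k and 23−k give the same square):
1²=1, 2²=4, 3²=9, 4²=16, 5²≡2, 6²≡13, 7²≡3, 8²≡18, 9²≡12, 10²≡8, 11²≡6 (mod 23).
The residues are {1, 2, 3, 4, 6, 8, 9, 12, 13, 16, 18}; the non-residues are the remaining 11 nonzero classes.

5,7,10,11,14,15,17,19,20,21,22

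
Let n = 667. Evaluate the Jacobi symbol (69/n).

0

Reciprocity: 69 ≡ 1 and 667 ≡ 3 (mod 4), so (69/667) = +(667/69).
Reduce top mod 69: now compute (46/69).
Pull out 2: since 69 ≡ 5 (mod 8), (2/69) = -1.
Reciprocity: 23 ≡ 3 and 69 ≡ 1 (mod 4), so (23/69) = +(69/23).
Reduce top mod 23: now compute (0/23).
Top reduces to 0: gcd > 1, so the symbol is 0.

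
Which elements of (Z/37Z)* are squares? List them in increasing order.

1, 3, 4, 7, 9, 10, 11, 12, 16, 21, 25, 26, 27, 28, 30, 33, 34, 36

Square k = 1,…,18 (k and 37−k give the same square):
1²=1, 2²=4, 3²=9, 4²=16, 5²=25, 6²=36, 7²≡12, 8²≡27, 9²≡7, 10²≡26, 11²≡10, 12²≡33, 13²≡21, 14²≡11, 15²≡3, 16²≡34, 17²≡30, 18²≡28 (mod 37).
So the quadratic residues mod 37 are {1, 3, 4, 7, 9, 10, 11, 12, 16, 21, 25, 26, 27, 28, 30, 33, 34, 36}.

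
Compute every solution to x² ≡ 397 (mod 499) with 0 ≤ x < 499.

Since 499 ≡ 3 (mod 4), a square root of 397 is 397^((499+1)/4) = 397^125 mod 499.
Repeated squaring: 397^2≡424, 397^4≡136, 397^8≡33, 397^16≡91, 397^32≡297, 397^64≡385 (mod 499).
397^125 = 397^(64+32+16+8+4+1) ≡ 233 (mod 499).
Check: 233² = 54289 ≡ 397 (mod 499). The two roots are 233 and 266.

233, 266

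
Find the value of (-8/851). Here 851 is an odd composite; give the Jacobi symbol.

First reduce: -8 ≡ 843 (mod 851).
Reciprocity: 843 ≡ 3 and 851 ≡ 3 (mod 4), so (843/851) = −(851/843).
Reduce top mod 843: now compute (8/843).
Pull out 2^3: since 843 ≡ 3 (mod 8), (2/843) = -1, so (2/843)^3 = -1.
Reached (1/843) = 1. Collecting the sign flips along the way, the symbol is +1.

1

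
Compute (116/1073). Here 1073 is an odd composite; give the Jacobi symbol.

Pull out 2^2: since 1073 ≡ 1 (mod 8), (2/1073) = +1, so (2/1073)^2 = +1.
Reciprocity: 29 ≡ 1 and 1073 ≡ 1 (mod 4), so (29/1073) = +(1073/29).
Reduce top mod 29: now compute (0/29).
Top reduces to 0: gcd > 1, so the symbol is 0.

0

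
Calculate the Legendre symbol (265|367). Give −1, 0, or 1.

Reciprocity: 265 ≡ 1 and 367 ≡ 3 (mod 4), so (265/367) = +(367/265).
Reduce top mod 265: now compute (102/265).
Pull out 2: since 265 ≡ 1 (mod 8), (2/265) = +1.
Reciprocity: 51 ≡ 3 and 265 ≡ 1 (mod 4), so (51/265) = +(265/51).
Reduce top mod 51: now compute (10/51).
Pull out 2: since 51 ≡ 3 (mod 8), (2/51) = -1.
Reciprocity: 5 ≡ 1 and 51 ≡ 3 (mod 4), so (5/51) = +(51/5).
Reduce top mod 5: now compute (1/5).
Reached (1/5) = 1. Collecting the sign flips along the way, the symbol is -1.

-1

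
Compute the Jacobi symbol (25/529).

Reciprocity: 25 ≡ 1 and 529 ≡ 1 (mod 4), so (25/529) = +(529/25).
Reduce top mod 25: now compute (4/25).
Pull out 2^2: since 25 ≡ 1 (mod 8), (2/25) = +1, so (2/25)^2 = +1.
Reached (1/25) = 1. Collecting the sign flips along the way, the symbol is +1.

1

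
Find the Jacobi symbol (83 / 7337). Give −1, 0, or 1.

1

Reciprocity: 83 ≡ 3 and 7337 ≡ 1 (mod 4), so (83/7337) = +(7337/83).
Reduce top mod 83: now compute (33/83).
Reciprocity: 33 ≡ 1 and 83 ≡ 3 (mod 4), so (33/83) = +(83/33).
Reduce top mod 33: now compute (17/33).
Reciprocity: 17 ≡ 1 and 33 ≡ 1 (mod 4), so (17/33) = +(33/17).
Reduce top mod 17: now compute (16/17).
Pull out 2^4: since 17 ≡ 1 (mod 8), (2/17) = +1, so (2/17)^4 = +1.
Reached (1/17) = 1. Collecting the sign flips along the way, the symbol is +1.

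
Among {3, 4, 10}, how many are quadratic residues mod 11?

2

(3/11) = +1 → QR.
(4/11) = +1 → QR.
(10/11) = -1 → non-residue.
Total quadratic residues among the 3: 2.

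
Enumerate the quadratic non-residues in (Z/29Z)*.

2,3,8,10,11,12,14,15,17,18,19,21,26,27

Square k = 1,…,14 (k and 29−k give the same square):
1²=1, 2²=4, 3²=9, 4²=16, 5²=25, 6²≡7, 7²≡20, 8²≡6, 9²≡23, 10²≡13, 11²≡5, 12²≡28, 13²≡24, 14²≡22 (mod 29).
The residues are {1, 4, 5, 6, 7, 9, 13, 16, 20, 22, 23, 24, 25, 28}; the non-residues are the remaining 14 nonzero classes.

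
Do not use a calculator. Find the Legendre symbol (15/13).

-1

First reduce: 15 ≡ 2 (mod 13).
Pull out 2: since 13 ≡ 5 (mod 8), (2/13) = -1.
Reached (1/13) = 1. Collecting the sign flips along the way, the symbol is -1.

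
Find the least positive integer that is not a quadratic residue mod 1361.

3

(2/1361) = +1, so 2 is a residue.
(3/1361) = −1, so 3 is the smallest positive non-residue mod 1361.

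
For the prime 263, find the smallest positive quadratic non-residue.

5

(2/263) = +1, so 2 is a residue.
(3/263) = +1, so 3 is a residue.
(4/263) = +1, so 4 is a residue.
(5/263) = −1, so 5 is the smallest positive non-residue mod 263.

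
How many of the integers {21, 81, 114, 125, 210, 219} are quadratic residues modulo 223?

2

(21/223) = -1 → non-residue.
(81/223) = +1 → QR.
(114/223) = -1 → non-residue.
(125/223) = -1 → non-residue.
(210/223) = +1 → QR.
(219/223) = -1 → non-residue.
Total quadratic residues among the 6: 2.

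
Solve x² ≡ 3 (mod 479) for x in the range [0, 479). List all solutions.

Since 479 ≡ 3 (mod 4), a square root of 3 is 3^((479+1)/4) = 3^120 mod 479.
Repeated squaring: 3^2≡9, 3^4≡81, 3^8≡334, 3^16≡428, 3^32≡206, 3^64≡284 (mod 479).
3^120 = 3^(64+32+16+8) ≡ 448 (mod 479).
Check: 448² = 200704 ≡ 3 (mod 479). The two roots are 31 and 448.

31, 448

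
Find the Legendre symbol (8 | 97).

Euler's criterion: (8/97) ≡ 8^48 (mod 97).
8^2 ≡ 64 (mod 97)
8^4 ≡ 22 (mod 97)
8^8 ≡ 96 (mod 97)
8^16 ≡ 1 (mod 97)
8^32 ≡ 1 (mod 97)
8^48 = 8^(32+16) ≡ 1 (mod 97).
Result is 1, so (8/97) = 1.

1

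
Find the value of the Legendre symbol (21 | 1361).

1

Reciprocity: 21 ≡ 1 and 1361 ≡ 1 (mod 4), so (21/1361) = +(1361/21).
Reduce top mod 21: now compute (17/21).
Reciprocity: 17 ≡ 1 and 21 ≡ 1 (mod 4), so (17/21) = +(21/17).
Reduce top mod 17: now compute (4/17).
Pull out 2^2: since 17 ≡ 1 (mod 8), (2/17) = +1, so (2/17)^2 = +1.
Reached (1/17) = 1. Collecting the sign flips along the way, the symbol is +1.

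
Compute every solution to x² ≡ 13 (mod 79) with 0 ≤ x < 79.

Since 79 ≡ 3 (mod 4), a square root of 13 is 13^((79+1)/4) = 13^20 mod 79.
Repeated squaring: 13^2≡11, 13^4≡42, 13^8≡26, 13^16≡44 (mod 79).
13^20 = 13^(16+4) ≡ 31 (mod 79).
Check: 31² = 961 ≡ 13 (mod 79). The two roots are 31 and 48.

31, 48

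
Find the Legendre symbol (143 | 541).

Reciprocity: 143 ≡ 3 and 541 ≡ 1 (mod 4), so (143/541) = +(541/143).
Reduce top mod 143: now compute (112/143).
Pull out 2^4: since 143 ≡ 7 (mod 8), (2/143) = +1, so (2/143)^4 = +1.
Reciprocity: 7 ≡ 3 and 143 ≡ 3 (mod 4), so (7/143) = −(143/7).
Reduce top mod 7: now compute (3/7).
Reciprocity: 3 ≡ 3 and 7 ≡ 3 (mod 4), so (3/7) = −(7/3).
Reduce top mod 3: now compute (1/3).
Reached (1/3) = 1. Collecting the sign flips along the way, the symbol is +1.

1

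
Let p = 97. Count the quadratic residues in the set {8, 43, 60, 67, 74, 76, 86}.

3

(8/97) = +1 → QR.
(43/97) = +1 → QR.
(60/97) = -1 → non-residue.
(67/97) = -1 → non-residue.
(74/97) = -1 → non-residue.
(76/97) = -1 → non-residue.
(86/97) = +1 → QR.
Total quadratic residues among the 7: 3.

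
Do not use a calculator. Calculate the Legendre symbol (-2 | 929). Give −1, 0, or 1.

1

Euler's criterion: (-2/929) ≡ 927^464 (mod 929).
927^2 ≡ 4 (mod 929)
927^4 ≡ 16 (mod 929)
927^8 ≡ 256 (mod 929)
927^16 ≡ 506 (mod 929)
927^32 ≡ 561 (mod 929)
927^64 ≡ 719 (mod 929)
927^128 ≡ 437 (mod 929)
927^256 ≡ 524 (mod 929)
927^464 = 927^(256+128+64+16) ≡ 1 (mod 929).
Result is 1, so (-2/929) = 1.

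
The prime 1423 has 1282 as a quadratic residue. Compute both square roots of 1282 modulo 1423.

Since 1423 ≡ 3 (mod 4), a square root of 1282 is 1282^((1423+1)/4) = 1282^356 mod 1423.
Repeated squaring: 1282^2≡1382, 1282^4≡258, 1282^8≡1106, 1282^16≡879, 1282^32≡1375, 1282^64≡881, 1282^128≡626, 1282^256≡551 (mod 1423).
1282^356 = 1282^(256+64+32+4) ≡ 1259 (mod 1423).
Check: 1259² = 1585081 ≡ 1282 (mod 1423). The two roots are 164 and 1259.

164, 1259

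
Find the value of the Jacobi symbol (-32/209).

1

First reduce: -32 ≡ 177 (mod 209).
Reciprocity: 177 ≡ 1 and 209 ≡ 1 (mod 4), so (177/209) = +(209/177).
Reduce top mod 177: now compute (32/177).
Pull out 2^5: since 177 ≡ 1 (mod 8), (2/177) = +1, so (2/177)^5 = +1.
Reached (1/177) = 1. Collecting the sign flips along the way, the symbol is +1.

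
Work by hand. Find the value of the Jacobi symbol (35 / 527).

1

Reciprocity: 35 ≡ 3 and 527 ≡ 3 (mod 4), so (35/527) = −(527/35).
Reduce top mod 35: now compute (2/35).
Pull out 2: since 35 ≡ 3 (mod 8), (2/35) = -1.
Reached (1/35) = 1. Collecting the sign flips along the way, the symbol is +1.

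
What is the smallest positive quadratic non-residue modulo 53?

2

(2/53) = −1, so 2 is the smallest positive non-residue mod 53.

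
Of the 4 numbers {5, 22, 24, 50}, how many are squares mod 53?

(5/53) = -1 → non-residue.
(22/53) = -1 → non-residue.
(24/53) = +1 → QR.
(50/53) = -1 → non-residue.
Total quadratic residues among the 4: 1.

1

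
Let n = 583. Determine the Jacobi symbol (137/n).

-1

Reciprocity: 137 ≡ 1 and 583 ≡ 3 (mod 4), so (137/583) = +(583/137).
Reduce top mod 137: now compute (35/137).
Reciprocity: 35 ≡ 3 and 137 ≡ 1 (mod 4), so (35/137) = +(137/35).
Reduce top mod 35: now compute (32/35).
Pull out 2^5: since 35 ≡ 3 (mod 8), (2/35) = -1, so (2/35)^5 = -1.
Reached (1/35) = 1. Collecting the sign flips along the way, the symbol is -1.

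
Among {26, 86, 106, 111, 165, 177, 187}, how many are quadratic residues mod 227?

2

(26/227) = +1 → QR.
(86/227) = -1 → non-residue.
(106/227) = -1 → non-residue.
(111/227) = -1 → non-residue.
(165/227) = -1 → non-residue.
(177/227) = +1 → QR.
(187/227) = -1 → non-residue.
Total quadratic residues among the 7: 2.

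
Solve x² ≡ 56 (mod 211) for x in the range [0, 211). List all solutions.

30, 181

Since 211 ≡ 3 (mod 4), a square root of 56 is 56^((211+1)/4) = 56^53 mod 211.
Repeated squaring: 56^2≡182, 56^4≡208, 56^8≡9, 56^16≡81, 56^32≡20 (mod 211).
56^53 = 56^(32+16+4+1) ≡ 30 (mod 211).
Check: 30² = 900 ≡ 56 (mod 211). The two roots are 30 and 181.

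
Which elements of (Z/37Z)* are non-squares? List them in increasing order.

Square k = 1,…,18 (k and 37−k give the same square):
1²=1, 2²=4, 3²=9, 4²=16, 5²=25, 6²=36, 7²≡12, 8²≡27, 9²≡7, 10²≡26, 11²≡10, 12²≡33, 13²≡21, 14²≡11, 15²≡3, 16²≡34, 17²≡30, 18²≡28 (mod 37).
The residues are {1, 3, 4, 7, 9, 10, 11, 12, 16, 21, 25, 26, 27, 28, 30, 33, 34, 36}; the non-residues are the remaining 18 nonzero classes.

2 5 6 8 13 14 15 17 18 19 20 22 23 24 29 31 32 35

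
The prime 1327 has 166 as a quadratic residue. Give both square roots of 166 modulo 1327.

Since 1327 ≡ 3 (mod 4), a square root of 166 is 166^((1327+1)/4) = 166^332 mod 1327.
Repeated squaring: 166^2≡1016, 166^4≡1177, 166^8≡1268, 166^16≡827, 166^32≡524, 166^64≡1214, 166^128≡826, 166^256≡198 (mod 1327).
166^332 = 166^(256+64+8+4) ≡ 1059 (mod 1327).
Check: 1059² = 1121481 ≡ 166 (mod 1327). The two roots are 268 and 1059.

268, 1059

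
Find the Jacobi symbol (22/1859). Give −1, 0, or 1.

Pull out 2: since 1859 ≡ 3 (mod 8), (2/1859) = -1.
Reciprocity: 11 ≡ 3 and 1859 ≡ 3 (mod 4), so (11/1859) = −(1859/11).
Reduce top mod 11: now compute (0/11).
Top reduces to 0: gcd > 1, so the symbol is 0.

0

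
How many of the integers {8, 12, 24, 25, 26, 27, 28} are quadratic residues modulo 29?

3

(8/29) = -1 → non-residue.
(12/29) = -1 → non-residue.
(24/29) = +1 → QR.
(25/29) = +1 → QR.
(26/29) = -1 → non-residue.
(27/29) = -1 → non-residue.
(28/29) = +1 → QR.
Total quadratic residues among the 7: 3.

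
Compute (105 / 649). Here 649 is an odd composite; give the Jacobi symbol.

-1

Reciprocity: 105 ≡ 1 and 649 ≡ 1 (mod 4), so (105/649) = +(649/105).
Reduce top mod 105: now compute (19/105).
Reciprocity: 19 ≡ 3 and 105 ≡ 1 (mod 4), so (19/105) = +(105/19).
Reduce top mod 19: now compute (10/19).
Pull out 2: since 19 ≡ 3 (mod 8), (2/19) = -1.
Reciprocity: 5 ≡ 1 and 19 ≡ 3 (mod 4), so (5/19) = +(19/5).
Reduce top mod 5: now compute (4/5).
Pull out 2^2: since 5 ≡ 5 (mod 8), (2/5) = -1, so (2/5)^2 = +1.
Reached (1/5) = 1. Collecting the sign flips along the way, the symbol is -1.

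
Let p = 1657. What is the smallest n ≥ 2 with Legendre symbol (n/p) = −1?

5

(2/1657) = +1, so 2 is a residue.
(3/1657) = +1, so 3 is a residue.
(4/1657) = +1, so 4 is a residue.
(5/1657) = −1, so 5 is the smallest positive non-residue mod 1657.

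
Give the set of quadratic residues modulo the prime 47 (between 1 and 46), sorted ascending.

Square k = 1,…,23 (k and 47−k give the same square):
1²=1, 2²=4, 3²=9, 4²=16, 5²=25, 6²=36, 7²≡2, 8²≡17, 9²≡34, 10²≡6, 11²≡27, 12²≡3, 13²≡28, 14²≡8, 15²≡37, 16²≡21, 17²≡7, 18²≡42, 19²≡32, 20²≡24, 21²≡18, 22²≡14, 23²≡12 (mod 47).
So the quadratic residues mod 47 are {1, 2, 3, 4, 6, 7, 8, 9, 12, 14, 16, 17, 18, 21, 24, 25, 27, 28, 32, 34, 36, 37, 42}.

1 2 3 4 6 7 8 9 12 14 16 17 18 21 24 25 27 28 32 34 36 37 42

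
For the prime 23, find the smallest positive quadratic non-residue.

(2/23) = +1, so 2 is a residue.
(3/23) = +1, so 3 is a residue.
(4/23) = +1, so 4 is a residue.
(5/23) = −1, so 5 is the smallest positive non-residue mod 23.

5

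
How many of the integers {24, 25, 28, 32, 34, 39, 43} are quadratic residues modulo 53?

(24/53) = +1 → QR.
(25/53) = +1 → QR.
(28/53) = +1 → QR.
(32/53) = -1 → non-residue.
(34/53) = -1 → non-residue.
(39/53) = -1 → non-residue.
(43/53) = +1 → QR.
Total quadratic residues among the 7: 4.

4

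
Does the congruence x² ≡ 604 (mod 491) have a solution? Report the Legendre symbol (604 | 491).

First reduce: 604 ≡ 113 (mod 491).
Reciprocity: 113 ≡ 1 and 491 ≡ 3 (mod 4), so (113/491) = +(491/113).
Reduce top mod 113: now compute (39/113).
Reciprocity: 39 ≡ 3 and 113 ≡ 1 (mod 4), so (39/113) = +(113/39).
Reduce top mod 39: now compute (35/39).
Reciprocity: 35 ≡ 3 and 39 ≡ 3 (mod 4), so (35/39) = −(39/35).
Reduce top mod 35: now compute (4/35).
Pull out 2^2: since 35 ≡ 3 (mod 8), (2/35) = -1, so (2/35)^2 = +1.
Reached (1/35) = 1. Collecting the sign flips along the way, the symbol is -1.

-1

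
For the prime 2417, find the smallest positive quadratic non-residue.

3

(2/2417) = +1, so 2 is a residue.
(3/2417) = −1, so 3 is the smallest positive non-residue mod 2417.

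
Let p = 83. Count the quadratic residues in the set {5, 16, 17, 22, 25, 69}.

(5/83) = -1 → non-residue.
(16/83) = +1 → QR.
(17/83) = +1 → QR.
(22/83) = -1 → non-residue.
(25/83) = +1 → QR.
(69/83) = +1 → QR.
Total quadratic residues among the 6: 4.

4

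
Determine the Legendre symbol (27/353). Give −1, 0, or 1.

Reciprocity: 27 ≡ 3 and 353 ≡ 1 (mod 4), so (27/353) = +(353/27).
Reduce top mod 27: now compute (2/27).
Pull out 2: since 27 ≡ 3 (mod 8), (2/27) = -1.
Reached (1/27) = 1. Collecting the sign flips along the way, the symbol is -1.

-1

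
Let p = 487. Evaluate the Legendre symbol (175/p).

Euler's criterion: (175/487) ≡ 175^243 (mod 487).
175^2 ≡ 431 (mod 487)
175^4 ≡ 214 (mod 487)
175^8 ≡ 18 (mod 487)
175^16 ≡ 324 (mod 487)
175^32 ≡ 271 (mod 487)
175^64 ≡ 391 (mod 487)
175^128 ≡ 450 (mod 487)
175^243 = 175^(128+64+32+16+2+1) ≡ 486 (mod 487).
Result is 486 ≡ −1, so (175/487) = −1.

-1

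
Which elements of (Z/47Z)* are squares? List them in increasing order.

Square k = 1,…,23 (k and 47−k give the same square):
1²=1, 2²=4, 3²=9, 4²=16, 5²=25, 6²=36, 7²≡2, 8²≡17, 9²≡34, 10²≡6, 11²≡27, 12²≡3, 13²≡28, 14²≡8, 15²≡37, 16²≡21, 17²≡7, 18²≡42, 19²≡32, 20²≡24, 21²≡18, 22²≡14, 23²≡12 (mod 47).
So the quadratic residues mod 47 are {1, 2, 3, 4, 6, 7, 8, 9, 12, 14, 16, 17, 18, 21, 24, 25, 27, 28, 32, 34, 36, 37, 42}.

1 2 3 4 6 7 8 9 12 14 16 17 18 21 24 25 27 28 32 34 36 37 42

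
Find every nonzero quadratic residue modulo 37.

1,3,4,7,9,10,11,12,16,21,25,26,27,28,30,33,34,36

Square k = 1,…,18 (k and 37−k give the same square):
1²=1, 2²=4, 3²=9, 4²=16, 5²=25, 6²=36, 7²≡12, 8²≡27, 9²≡7, 10²≡26, 11²≡10, 12²≡33, 13²≡21, 14²≡11, 15²≡3, 16²≡34, 17²≡30, 18²≡28 (mod 37).
So the quadratic residues mod 37 are {1, 3, 4, 7, 9, 10, 11, 12, 16, 21, 25, 26, 27, 28, 30, 33, 34, 36}.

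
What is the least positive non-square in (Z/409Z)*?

7

(2/409) = +1, so 2 is a residue.
(3/409) = +1, so 3 is a residue.
(4/409) = +1, so 4 is a residue.
(5/409) = +1, so 5 is a residue.
(6/409) = +1, so 6 is a residue.
(7/409) = −1, so 7 is the smallest positive non-residue mod 409.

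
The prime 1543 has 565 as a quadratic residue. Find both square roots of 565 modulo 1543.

Since 1543 ≡ 3 (mod 4), a square root of 565 is 565^((1543+1)/4) = 565^386 mod 1543.
Repeated squaring: 565^2≡1367, 565^4≡116, 565^8≡1112, 565^16≡601, 565^32≡139, 565^64≡805, 565^128≡1508, 565^256≡1225 (mod 1543).
565^386 = 565^(256+128+2) ≡ 730 (mod 1543).
Check: 730² = 532900 ≡ 565 (mod 1543). The two roots are 730 and 813.

730, 813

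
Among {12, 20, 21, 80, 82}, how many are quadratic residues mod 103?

(12/103) = -1 → non-residue.
(20/103) = -1 → non-residue.
(21/103) = -1 → non-residue.
(80/103) = -1 → non-residue.
(82/103) = +1 → QR.
Total quadratic residues among the 5: 1.

1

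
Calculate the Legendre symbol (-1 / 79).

-1

First reduce: -1 ≡ 78 (mod 79).
Pull out 2: since 79 ≡ 7 (mod 8), (2/79) = +1.
Reciprocity: 39 ≡ 3 and 79 ≡ 3 (mod 4), so (39/79) = −(79/39).
Reduce top mod 39: now compute (1/39).
Reached (1/39) = 1. Collecting the sign flips along the way, the symbol is -1.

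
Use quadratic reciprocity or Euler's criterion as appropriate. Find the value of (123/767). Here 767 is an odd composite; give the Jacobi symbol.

-1

Reciprocity: 123 ≡ 3 and 767 ≡ 3 (mod 4), so (123/767) = −(767/123).
Reduce top mod 123: now compute (29/123).
Reciprocity: 29 ≡ 1 and 123 ≡ 3 (mod 4), so (29/123) = +(123/29).
Reduce top mod 29: now compute (7/29).
Reciprocity: 7 ≡ 3 and 29 ≡ 1 (mod 4), so (7/29) = +(29/7).
Reduce top mod 7: now compute (1/7).
Reached (1/7) = 1. Collecting the sign flips along the way, the symbol is -1.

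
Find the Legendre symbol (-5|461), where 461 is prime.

First reduce: -5 ≡ 456 (mod 461).
Pull out 2^3: since 461 ≡ 5 (mod 8), (2/461) = -1, so (2/461)^3 = -1.
Reciprocity: 57 ≡ 1 and 461 ≡ 1 (mod 4), so (57/461) = +(461/57).
Reduce top mod 57: now compute (5/57).
Reciprocity: 5 ≡ 1 and 57 ≡ 1 (mod 4), so (5/57) = +(57/5).
Reduce top mod 5: now compute (2/5).
Pull out 2: since 5 ≡ 5 (mod 8), (2/5) = -1.
Reached (1/5) = 1. Collecting the sign flips along the way, the symbol is +1.

1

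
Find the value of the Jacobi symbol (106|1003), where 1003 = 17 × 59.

-1

Pull out 2: since 1003 ≡ 3 (mod 8), (2/1003) = -1.
Reciprocity: 53 ≡ 1 and 1003 ≡ 3 (mod 4), so (53/1003) = +(1003/53).
Reduce top mod 53: now compute (49/53).
Reciprocity: 49 ≡ 1 and 53 ≡ 1 (mod 4), so (49/53) = +(53/49).
Reduce top mod 49: now compute (4/49).
Pull out 2^2: since 49 ≡ 1 (mod 8), (2/49) = +1, so (2/49)^2 = +1.
Reached (1/49) = 1. Collecting the sign flips along the way, the symbol is -1.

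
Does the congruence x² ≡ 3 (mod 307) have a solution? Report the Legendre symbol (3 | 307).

Euler's criterion: (3/307) ≡ 3^153 (mod 307).
3^2 ≡ 9 (mod 307)
3^4 ≡ 81 (mod 307)
3^8 ≡ 114 (mod 307)
3^16 ≡ 102 (mod 307)
3^32 ≡ 273 (mod 307)
3^64 ≡ 235 (mod 307)
3^128 ≡ 272 (mod 307)
3^153 = 3^(128+16+8+1) ≡ 306 (mod 307).
Result is 306 ≡ −1, so (3/307) = −1.

-1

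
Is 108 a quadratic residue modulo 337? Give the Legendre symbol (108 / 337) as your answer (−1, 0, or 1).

Euler's criterion: (108/337) ≡ 108^168 (mod 337).
108^2 ≡ 206 (mod 337)
108^4 ≡ 311 (mod 337)
108^8 ≡ 2 (mod 337)
108^16 ≡ 4 (mod 337)
108^32 ≡ 16 (mod 337)
108^64 ≡ 256 (mod 337)
108^128 ≡ 158 (mod 337)
108^168 = 108^(128+32+8) ≡ 1 (mod 337).
Result is 1, so (108/337) = 1.

1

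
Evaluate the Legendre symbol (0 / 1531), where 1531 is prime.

Top reduces to 0: gcd > 1, so the symbol is 0.

0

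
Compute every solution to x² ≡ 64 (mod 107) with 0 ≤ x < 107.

8, 99

Since 107 ≡ 3 (mod 4), a square root of 64 is 64^((107+1)/4) = 64^27 mod 107.
Repeated squaring: 64^2≡30, 64^4≡44, 64^8≡10, 64^16≡100 (mod 107).
64^27 = 64^(16+8+2+1) ≡ 99 (mod 107).
Check: 99² = 9801 ≡ 64 (mod 107). The two roots are 8 and 99.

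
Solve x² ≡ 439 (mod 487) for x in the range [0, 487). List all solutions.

88, 399

Since 487 ≡ 3 (mod 4), a square root of 439 is 439^((487+1)/4) = 439^122 mod 487.
Repeated squaring: 439^2≡356, 439^4≡116, 439^8≡307, 439^16≡258, 439^32≡332, 439^64≡162 (mod 487).
439^122 = 439^(64+32+16+8+2) ≡ 399 (mod 487).
Check: 399² = 159201 ≡ 439 (mod 487). The two roots are 88 and 399.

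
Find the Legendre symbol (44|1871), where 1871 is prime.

Pull out 2^2: since 1871 ≡ 7 (mod 8), (2/1871) = +1, so (2/1871)^2 = +1.
Reciprocity: 11 ≡ 3 and 1871 ≡ 3 (mod 4), so (11/1871) = −(1871/11).
Reduce top mod 11: now compute (1/11).
Reached (1/11) = 1. Collecting the sign flips along the way, the symbol is -1.

-1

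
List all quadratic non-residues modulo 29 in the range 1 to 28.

Square k = 1,…,14 (k and 29−k give the same square):
1²=1, 2²=4, 3²=9, 4²=16, 5²=25, 6²≡7, 7²≡20, 8²≡6, 9²≡23, 10²≡13, 11²≡5, 12²≡28, 13²≡24, 14²≡22 (mod 29).
The residues are {1, 4, 5, 6, 7, 9, 13, 16, 20, 22, 23, 24, 25, 28}; the non-residues are the remaining 14 nonzero classes.

2 3 8 10 11 12 14 15 17 18 19 21 26 27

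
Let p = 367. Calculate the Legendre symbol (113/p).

Euler's criterion: (113/367) ≡ 113^183 (mod 367).
113^2 ≡ 291 (mod 367)
113^4 ≡ 271 (mod 367)
113^8 ≡ 41 (mod 367)
113^16 ≡ 213 (mod 367)
113^32 ≡ 228 (mod 367)
113^64 ≡ 237 (mod 367)
113^128 ≡ 18 (mod 367)
113^183 = 113^(128+32+16+4+2+1) ≡ 1 (mod 367).
Result is 1, so (113/367) = 1.

1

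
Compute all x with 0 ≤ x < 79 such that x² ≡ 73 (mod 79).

28, 51

Since 79 ≡ 3 (mod 4), a square root of 73 is 73^((79+1)/4) = 73^20 mod 79.
Repeated squaring: 73^2≡36, 73^4≡32, 73^8≡76, 73^16≡9 (mod 79).
73^20 = 73^(16+4) ≡ 51 (mod 79).
Check: 51² = 2601 ≡ 73 (mod 79). The two roots are 28 and 51.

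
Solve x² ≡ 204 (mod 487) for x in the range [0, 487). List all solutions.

211, 276

Since 487 ≡ 3 (mod 4), a square root of 204 is 204^((487+1)/4) = 204^122 mod 487.
Repeated squaring: 204^2≡221, 204^4≡141, 204^8≡401, 204^16≡91, 204^32≡2, 204^64≡4 (mod 487).
204^122 = 204^(64+32+16+8+2) ≡ 276 (mod 487).
Check: 276² = 76176 ≡ 204 (mod 487). The two roots are 211 and 276.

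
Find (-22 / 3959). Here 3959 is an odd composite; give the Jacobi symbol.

-1

First reduce: -22 ≡ 3937 (mod 3959).
Reciprocity: 3937 ≡ 1 and 3959 ≡ 3 (mod 4), so (3937/3959) = +(3959/3937).
Reduce top mod 3937: now compute (22/3937).
Pull out 2: since 3937 ≡ 1 (mod 8), (2/3937) = +1.
Reciprocity: 11 ≡ 3 and 3937 ≡ 1 (mod 4), so (11/3937) = +(3937/11).
Reduce top mod 11: now compute (10/11).
Pull out 2: since 11 ≡ 3 (mod 8), (2/11) = -1.
Reciprocity: 5 ≡ 1 and 11 ≡ 3 (mod 4), so (5/11) = +(11/5).
Reduce top mod 5: now compute (1/5).
Reached (1/5) = 1. Collecting the sign flips along the way, the symbol is -1.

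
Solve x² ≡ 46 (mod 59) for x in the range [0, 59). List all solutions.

Since 59 ≡ 3 (mod 4), a square root of 46 is 46^((59+1)/4) = 46^15 mod 59.
Repeated squaring: 46^2≡51, 46^4≡5, 46^8≡25 (mod 59).
46^15 = 46^(8+4+2+1) ≡ 20 (mod 59).
Check: 20² = 400 ≡ 46 (mod 59). The two roots are 20 and 39.

20, 39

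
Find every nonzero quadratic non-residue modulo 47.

Square k = 1,…,23 (k and 47−k give the same square):
1²=1, 2²=4, 3²=9, 4²=16, 5²=25, 6²=36, 7²≡2, 8²≡17, 9²≡34, 10²≡6, 11²≡27, 12²≡3, 13²≡28, 14²≡8, 15²≡37, 16²≡21, 17²≡7, 18²≡42, 19²≡32, 20²≡24, 21²≡18, 22²≡14, 23²≡12 (mod 47).
The residues are {1, 2, 3, 4, 6, 7, 8, 9, 12, 14, 16, 17, 18, 21, 24, 25, 27, 28, 32, 34, 36, 37, 42}; the non-residues are the remaining 23 nonzero classes.

5, 10, 11, 13, 15, 19, 20, 22, 23, 26, 29, 30, 31, 33, 35, 38, 39, 40, 41, 43, 44, 45, 46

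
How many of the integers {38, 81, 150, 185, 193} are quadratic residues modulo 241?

3

(38/241) = -1 → non-residue.
(81/241) = +1 → QR.
(150/241) = +1 → QR.
(185/241) = -1 → non-residue.
(193/241) = +1 → QR.
Total quadratic residues among the 5: 3.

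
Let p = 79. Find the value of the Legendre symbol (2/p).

1

Euler's criterion: (2/79) ≡ 2^39 (mod 79).
2^2 ≡ 4 (mod 79)
2^4 ≡ 16 (mod 79)
2^8 ≡ 19 (mod 79)
2^16 ≡ 45 (mod 79)
2^32 ≡ 50 (mod 79)
2^39 = 2^(32+4+2+1) ≡ 1 (mod 79).
Result is 1, so (2/79) = 1.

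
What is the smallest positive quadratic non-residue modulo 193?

(2/193) = +1, so 2 is a residue.
(3/193) = +1, so 3 is a residue.
(4/193) = +1, so 4 is a residue.
(5/193) = −1, so 5 is the smallest positive non-residue mod 193.

5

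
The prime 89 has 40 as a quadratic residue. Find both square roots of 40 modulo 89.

29, 60

89 ≡ 1 (mod 4), so we find a root by search.
Trying successive values, 29² = 841 ≡ 40 (mod 89). The other root is 89 − 29 = 60.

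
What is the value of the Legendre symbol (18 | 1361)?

1

Pull out 2: since 1361 ≡ 1 (mod 8), (2/1361) = +1.
Reciprocity: 9 ≡ 1 and 1361 ≡ 1 (mod 4), so (9/1361) = +(1361/9).
Reduce top mod 9: now compute (2/9).
Pull out 2: since 9 ≡ 1 (mod 8), (2/9) = +1.
Reached (1/9) = 1. Collecting the sign flips along the way, the symbol is +1.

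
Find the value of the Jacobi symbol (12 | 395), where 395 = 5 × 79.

1

Pull out 2^2: since 395 ≡ 3 (mod 8), (2/395) = -1, so (2/395)^2 = +1.
Reciprocity: 3 ≡ 3 and 395 ≡ 3 (mod 4), so (3/395) = −(395/3).
Reduce top mod 3: now compute (2/3).
Pull out 2: since 3 ≡ 3 (mod 8), (2/3) = -1.
Reached (1/3) = 1. Collecting the sign flips along the way, the symbol is +1.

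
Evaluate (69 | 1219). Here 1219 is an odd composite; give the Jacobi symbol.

0

Reciprocity: 69 ≡ 1 and 1219 ≡ 3 (mod 4), so (69/1219) = +(1219/69).
Reduce top mod 69: now compute (46/69).
Pull out 2: since 69 ≡ 5 (mod 8), (2/69) = -1.
Reciprocity: 23 ≡ 3 and 69 ≡ 1 (mod 4), so (23/69) = +(69/23).
Reduce top mod 23: now compute (0/23).
Top reduces to 0: gcd > 1, so the symbol is 0.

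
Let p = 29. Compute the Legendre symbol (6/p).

Pull out 2: since 29 ≡ 5 (mod 8), (2/29) = -1.
Reciprocity: 3 ≡ 3 and 29 ≡ 1 (mod 4), so (3/29) = +(29/3).
Reduce top mod 3: now compute (2/3).
Pull out 2: since 3 ≡ 3 (mod 8), (2/3) = -1.
Reached (1/3) = 1. Collecting the sign flips along the way, the symbol is +1.

1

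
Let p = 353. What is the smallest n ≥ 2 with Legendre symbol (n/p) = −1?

3

(2/353) = +1, so 2 is a residue.
(3/353) = −1, so 3 is the smallest positive non-residue mod 353.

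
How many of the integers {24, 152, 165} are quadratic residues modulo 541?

(24/541) = -1 → non-residue.
(152/541) = -1 → non-residue.
(165/541) = -1 → non-residue.
Total quadratic residues among the 3: 0.

0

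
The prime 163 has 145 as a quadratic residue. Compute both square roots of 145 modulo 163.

Since 163 ≡ 3 (mod 4), a square root of 145 is 145^((163+1)/4) = 145^41 mod 163.
Repeated squaring: 145^2≡161, 145^4≡4, 145^8≡16, 145^16≡93, 145^32≡10 (mod 163).
145^41 = 145^(32+8+1) ≡ 54 (mod 163).
Check: 54² = 2916 ≡ 145 (mod 163). The two roots are 54 and 109.

54, 109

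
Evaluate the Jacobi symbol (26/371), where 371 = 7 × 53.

1

Pull out 2: since 371 ≡ 3 (mod 8), (2/371) = -1.
Reciprocity: 13 ≡ 1 and 371 ≡ 3 (mod 4), so (13/371) = +(371/13).
Reduce top mod 13: now compute (7/13).
Reciprocity: 7 ≡ 3 and 13 ≡ 1 (mod 4), so (7/13) = +(13/7).
Reduce top mod 7: now compute (6/7).
Pull out 2: since 7 ≡ 7 (mod 8), (2/7) = +1.
Reciprocity: 3 ≡ 3 and 7 ≡ 3 (mod 4), so (3/7) = −(7/3).
Reduce top mod 3: now compute (1/3).
Reached (1/3) = 1. Collecting the sign flips along the way, the symbol is +1.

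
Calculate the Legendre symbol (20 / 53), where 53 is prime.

Euler's criterion: (20/53) ≡ 20^26 (mod 53).
20^2 ≡ 29 (mod 53)
20^4 ≡ 46 (mod 53)
20^8 ≡ 49 (mod 53)
20^16 ≡ 16 (mod 53)
20^26 = 20^(16+8+2) ≡ 52 (mod 53).
Result is 52 ≡ −1, so (20/53) = −1.

-1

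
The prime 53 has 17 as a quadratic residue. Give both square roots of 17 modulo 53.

53 ≡ 1 (mod 4), so we find a root by search.
Trying successive values, 21² = 441 ≡ 17 (mod 53). The other root is 53 − 21 = 32.

21, 32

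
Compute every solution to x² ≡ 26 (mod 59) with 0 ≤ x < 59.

Since 59 ≡ 3 (mod 4), a square root of 26 is 26^((59+1)/4) = 26^15 mod 59.
Repeated squaring: 26^2≡27, 26^4≡21, 26^8≡28 (mod 59).
26^15 = 26^(8+4+2+1) ≡ 12 (mod 59).
Check: 12² = 144 ≡ 26 (mod 59). The two roots are 12 and 47.

12, 47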